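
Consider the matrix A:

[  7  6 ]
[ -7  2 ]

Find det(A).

|A| = 56

det(A) = 7·2 − 6·(-7) = 14 − (-42) = 56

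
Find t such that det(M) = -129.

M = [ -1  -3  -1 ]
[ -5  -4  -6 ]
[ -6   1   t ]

Expanding along the column containing t, det(M) is linear in t: det(M) = (-11)·t + (-85).
Set (-11)·t + (-85) = -129  ⇒  (-11)·t = -44  ⇒  t = 4.

4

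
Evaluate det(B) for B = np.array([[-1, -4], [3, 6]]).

det(B) = (-1)·6 − (-4)·3 = -6 − (-12) = 6

The determinant is 6.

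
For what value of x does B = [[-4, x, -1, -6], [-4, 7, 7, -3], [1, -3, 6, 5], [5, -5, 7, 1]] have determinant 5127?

Expanding along the row containing x, det(B) is linear in x: det(B) = (-353)·x + (2656).
Set (-353)·x + (2656) = 5127  ⇒  (-353)·x = 2471  ⇒  x = -7.

x = -7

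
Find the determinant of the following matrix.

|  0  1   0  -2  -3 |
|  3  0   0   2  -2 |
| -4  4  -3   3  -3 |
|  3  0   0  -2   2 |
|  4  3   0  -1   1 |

Expand along column 3 (it has 4 zeros):
  + (-3) · M_33   where M_33 = det([0 1 -2 -3; 3 0 2 -2; 3 0 -2 2; 4 3 -1 1]) = 180
det = (+1)·(-3)·(180) = -540

-540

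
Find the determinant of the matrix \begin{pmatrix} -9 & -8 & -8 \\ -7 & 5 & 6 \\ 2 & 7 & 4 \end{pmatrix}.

350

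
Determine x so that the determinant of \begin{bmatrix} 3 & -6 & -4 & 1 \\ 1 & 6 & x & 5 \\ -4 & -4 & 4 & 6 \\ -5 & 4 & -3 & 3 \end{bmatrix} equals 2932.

-5

Expanding along the column containing x, det(A) is linear in x: det(A) = (36)·x + (3112).
Set (36)·x + (3112) = 2932  ⇒  (36)·x = -180  ⇒  x = -5.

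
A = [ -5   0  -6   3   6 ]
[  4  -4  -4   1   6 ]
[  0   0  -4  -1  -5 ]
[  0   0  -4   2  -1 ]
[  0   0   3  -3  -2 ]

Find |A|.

180

A is block upper-triangular with a 2×2 block and a 3×3 block on the diagonal, so its determinant equals the product of the determinants of the diagonal blocks.
det of the 2×2 block = 20
det of the 3×3 block = 9
det = (20)·(9) = 180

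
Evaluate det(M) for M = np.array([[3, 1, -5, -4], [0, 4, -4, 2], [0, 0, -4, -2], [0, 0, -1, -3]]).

det(M) = 120

M is block upper-triangular with a 2×2 block and a 2×2 block on the diagonal, so its determinant equals the product of the determinants of the diagonal blocks.
det of the 2×2 block = 12
det of the 2×2 block = 10
det = (12)·(10) = 120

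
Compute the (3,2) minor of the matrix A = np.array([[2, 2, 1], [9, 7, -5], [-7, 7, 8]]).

-19

Delete row 3 and column 2; the remaining 2×2 submatrix is [2 1; 9 -5].
Its determinant is 2·(-5) − 1·9 = -19.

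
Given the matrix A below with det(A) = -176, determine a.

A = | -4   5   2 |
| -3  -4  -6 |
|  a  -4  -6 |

Expanding along the column containing a, det(A) is linear in a: det(A) = (-22)·a + (-66).
Set (-22)·a + (-66) = -176  ⇒  (-22)·a = -110  ⇒  a = 5.

a = 5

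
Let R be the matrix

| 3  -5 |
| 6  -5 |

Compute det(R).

det(R) = 3·(-5) − (-5)·6 = -15 − (-30) = 15

|R| = 15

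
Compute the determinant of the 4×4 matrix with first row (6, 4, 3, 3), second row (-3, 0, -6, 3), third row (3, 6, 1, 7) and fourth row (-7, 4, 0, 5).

-156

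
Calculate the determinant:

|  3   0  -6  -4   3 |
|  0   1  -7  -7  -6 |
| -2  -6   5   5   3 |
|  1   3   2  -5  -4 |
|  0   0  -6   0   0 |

-390

Expand along row 5 (it has 4 zeros):
  + (-6) · M_53   where M_53 = det([3 0 -4 3; 0 1 -7 -6; -2 -6 5 3; 1 3 -5 -4]) = 65
det = (+1)·(-6)·(65) = -390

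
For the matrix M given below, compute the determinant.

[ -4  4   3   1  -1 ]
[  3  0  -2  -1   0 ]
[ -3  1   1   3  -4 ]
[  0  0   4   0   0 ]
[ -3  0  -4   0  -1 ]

-280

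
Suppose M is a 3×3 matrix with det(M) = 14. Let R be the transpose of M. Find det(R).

The determinant is 14.

det(Mᵀ) = det(M).
det(R) = (1)·(14) = 14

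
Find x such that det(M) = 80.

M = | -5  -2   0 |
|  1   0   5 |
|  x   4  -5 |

Expanding along the row containing x, det(M) is linear in x: det(M) = (-10)·x + (90).
Set (-10)·x + (90) = 80  ⇒  (-10)·x = -10  ⇒  x = 1.

x = 1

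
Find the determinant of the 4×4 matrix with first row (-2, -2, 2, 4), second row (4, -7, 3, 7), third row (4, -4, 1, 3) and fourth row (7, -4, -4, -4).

The determinant is 18.

Expand along row 1:
  + (-2) · M_11   where M_11 = det([-7 3 7; -4 1 3; -4 -4 -4]) = 0
  − (-2) · M_12   where M_12 = det([4 3 7; 4 1 3; 7 -4 -4]) = -18
  + (2) · M_13   where M_13 = det([4 -7 7; 4 -4 3; 7 -4 -4]) = -63
  − (4) · M_14   where M_14 = det([4 -7 3; 4 -4 1; 7 -4 -4]) = -45
det = (+1)·(-2)·(0) + (-1)·(-2)·(-18) + (+1)·(2)·(-63) + (-1)·(4)·(-45) = 18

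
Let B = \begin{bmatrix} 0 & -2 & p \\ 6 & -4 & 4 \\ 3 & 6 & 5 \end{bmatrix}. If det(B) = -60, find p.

p = -2

Expanding along the row containing p, det(B) is linear in p: det(B) = (48)·p + (36).
Set (48)·p + (36) = -60  ⇒  (48)·p = -96  ⇒  p = -2.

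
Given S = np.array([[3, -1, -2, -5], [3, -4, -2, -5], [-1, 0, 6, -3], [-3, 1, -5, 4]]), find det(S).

342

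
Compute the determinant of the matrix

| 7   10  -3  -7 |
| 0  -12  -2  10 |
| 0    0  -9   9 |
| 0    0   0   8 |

The matrix is upper triangular, so the determinant is the product of the diagonal entries:
det = (7) · (-12) · (-9) · (8) = 6048

The determinant is 6048.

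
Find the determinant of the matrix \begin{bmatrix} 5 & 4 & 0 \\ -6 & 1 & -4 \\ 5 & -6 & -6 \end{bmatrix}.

Expand along row 1:
  + 5 · |1 -4; -6 -6| = 5·(-6 − 24) = -150
  − 4 · |-6 -4; 5 -6| = −4·(36 − (-20)) = -224
Sum: (-150) + (-224) = -374

-374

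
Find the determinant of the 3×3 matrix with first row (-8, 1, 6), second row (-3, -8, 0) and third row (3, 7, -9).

-585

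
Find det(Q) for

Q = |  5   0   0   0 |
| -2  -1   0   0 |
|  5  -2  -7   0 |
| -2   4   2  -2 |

Q is lower triangular, so det(Q) is the product of the diagonal entries:
det = (5) · (-1) · (-7) · (-2) = -70

-70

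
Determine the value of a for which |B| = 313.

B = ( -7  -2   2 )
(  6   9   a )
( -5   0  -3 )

a = 7

Expanding along the row containing a, det(B) is linear in a: det(B) = (10)·a + (243).
Set (10)·a + (243) = 313  ⇒  (10)·a = 70  ⇒  a = 7.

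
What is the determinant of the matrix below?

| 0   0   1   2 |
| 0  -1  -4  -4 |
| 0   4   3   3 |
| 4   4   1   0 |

The determinant is -52.

Expand along column 1 (it has 3 zeros):
  − (4) · M_41   where M_41 = det([0 1 2; -1 -4 -4; 4 3 3]) = 13
det = (-1)·(4)·(13) = -52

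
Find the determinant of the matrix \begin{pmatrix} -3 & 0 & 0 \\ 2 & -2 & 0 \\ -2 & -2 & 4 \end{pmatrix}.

The matrix is lower triangular, so the determinant is the product of the diagonal entries:
det = (-3) · (-2) · (4) = 24

24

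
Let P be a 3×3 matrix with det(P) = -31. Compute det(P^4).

det(P^4) = (det P)^4 = (-31)^4 = 923521

923521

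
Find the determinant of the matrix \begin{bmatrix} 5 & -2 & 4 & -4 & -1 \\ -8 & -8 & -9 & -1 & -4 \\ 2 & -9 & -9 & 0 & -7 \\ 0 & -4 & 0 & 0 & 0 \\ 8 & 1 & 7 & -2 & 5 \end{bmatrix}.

Expand along row 4 (it has 4 zeros):
  + (-4) · M_42   where M_42 = det([5 4 -4 -1; -8 -9 -1 -4; 2 -9 0 -7; 8 7 -2 5]) = -1624
det = (+1)·(-4)·(-1624) = 6496

6496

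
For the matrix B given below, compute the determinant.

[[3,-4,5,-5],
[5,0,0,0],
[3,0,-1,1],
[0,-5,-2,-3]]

det(B) = 100

Expand along row 2 (it has 3 zeros):
  − (5) · M_21   where M_21 = det([-4 5 -5; 0 -1 1; -5 -2 -3]) = -20
det = (-1)·(5)·(-20) = 100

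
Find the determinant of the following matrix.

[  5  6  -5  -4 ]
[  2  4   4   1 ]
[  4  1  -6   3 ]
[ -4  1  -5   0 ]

1807

Expand along row 4 (it has 1 zero):
  − (-4) · M_41   where M_41 = det([6 -5 -4; 4 4 1; 1 -6 3]) = 275
  + (1) · M_42   where M_42 = det([5 -5 -4; 2 4 1; 4 -6 3]) = 212
  − (-5) · M_43   where M_43 = det([5 6 -4; 2 4 1; 4 1 3]) = 99
det = (-1)·(-4)·(275) + (+1)·(1)·(212) + (-1)·(-5)·(99) = 1807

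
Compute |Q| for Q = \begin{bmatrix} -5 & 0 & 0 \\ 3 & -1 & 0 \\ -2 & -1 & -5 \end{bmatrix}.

Q is lower triangular, so det(Q) is the product of the diagonal entries:
det = (-5) · (-1) · (-5) = -25

det(Q) = -25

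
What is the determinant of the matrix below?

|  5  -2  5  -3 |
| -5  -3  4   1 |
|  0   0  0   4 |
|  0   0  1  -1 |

The matrix is block upper-triangular with a 2×2 block and a 2×2 block on the diagonal, so its determinant equals the product of the determinants of the diagonal blocks.
det of the 2×2 block = -25
det of the 2×2 block = -4
det = (-25)·(-4) = 100

The determinant is 100.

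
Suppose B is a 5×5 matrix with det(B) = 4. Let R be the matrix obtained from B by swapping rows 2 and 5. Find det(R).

Swapping two rows multiplies the determinant by −1.
det(R) = (-1)·(4) = -4

|R| = -4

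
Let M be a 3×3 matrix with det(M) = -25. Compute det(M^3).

det(M^3) = (det M)^3 = (-25)^3 = -15625

-15625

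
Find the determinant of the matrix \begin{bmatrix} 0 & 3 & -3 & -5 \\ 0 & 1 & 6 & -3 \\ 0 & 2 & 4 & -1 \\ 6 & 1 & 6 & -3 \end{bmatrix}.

Expand along column 1 (it has 3 zeros):
  − (6) · M_41   where M_41 = det([3 -3 -5; 1 6 -3; 2 4 -1]) = 73
det = (-1)·(6)·(73) = -438

-438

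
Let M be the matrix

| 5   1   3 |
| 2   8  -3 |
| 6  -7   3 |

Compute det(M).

det(M) = -195

Expand along column 1:
  + 5 · |8 -3; -7 3| = 5·(24 − 21) = 15
  − 2 · |1 3; -7 3| = −2·(3 − (-21)) = -48
  + 6 · |1 3; 8 -3| = 6·(-3 − 24) = -162
Sum: (15) + (-48) + (-162) = -195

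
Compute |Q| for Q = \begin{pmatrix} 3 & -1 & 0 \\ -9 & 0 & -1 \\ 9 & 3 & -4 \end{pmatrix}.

det(Q) = 54

Expand along row 1:
  + 3 · |0 -1; 3 -4| = 3·(0 − (-3)) = 9
  − (-1) · |-9 -1; 9 -4| = −(-1)·(36 − (-9)) = 45
Sum: (9) + (45) = 54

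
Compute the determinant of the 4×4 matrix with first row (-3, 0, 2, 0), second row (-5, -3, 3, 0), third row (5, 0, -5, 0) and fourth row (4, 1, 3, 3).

Expand along column 4 (it has 3 zeros):
  + (3) · M_44   where M_44 = det([-3 0 2; -5 -3 3; 5 0 -5]) = -15
det = (+1)·(3)·(-15) = -45

-45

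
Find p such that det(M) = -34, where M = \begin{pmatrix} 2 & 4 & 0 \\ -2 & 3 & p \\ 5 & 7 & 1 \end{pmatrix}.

-8

Expanding along the row containing p, det(M) is linear in p: det(M) = (6)·p + (14).
Set (6)·p + (14) = -34  ⇒  (6)·p = -48  ⇒  p = -8.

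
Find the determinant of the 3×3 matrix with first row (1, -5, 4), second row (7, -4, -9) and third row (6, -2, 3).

Expand along column 1:
  + 1 · |-4 -9; -2 3| = 1·(-12 − 18) = -30
  − 7 · |-5 4; -2 3| = −7·(-15 − (-8)) = 49
  + 6 · |-5 4; -4 -9| = 6·(45 − (-16)) = 366
Sum: (-30) + (49) + (366) = 385

The determinant is 385.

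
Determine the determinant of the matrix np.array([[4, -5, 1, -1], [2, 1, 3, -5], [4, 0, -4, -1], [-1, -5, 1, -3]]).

840

Expand along row 3 (it has 1 zero):
  + (4) · M_31   where M_31 = det([-5 1 -1; 1 3 -5; -5 1 -3]) = 32
  + (-4) · M_33   where M_33 = det([4 -5 -1; 2 1 -5; -1 -5 -3]) = -158
  − (-1) · M_34   where M_34 = det([4 -5 1; 2 1 3; -1 -5 1]) = 80
det = (+1)·(4)·(32) + (+1)·(-4)·(-158) + (-1)·(-1)·(80) = 840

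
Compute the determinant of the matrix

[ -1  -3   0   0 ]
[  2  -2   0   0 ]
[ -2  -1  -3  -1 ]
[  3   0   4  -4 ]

128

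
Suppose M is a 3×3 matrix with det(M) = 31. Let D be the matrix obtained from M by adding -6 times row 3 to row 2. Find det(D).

det(D) = 31

Adding a multiple of one row to another leaves the determinant unchanged.
det(D) = (1)·(31) = 31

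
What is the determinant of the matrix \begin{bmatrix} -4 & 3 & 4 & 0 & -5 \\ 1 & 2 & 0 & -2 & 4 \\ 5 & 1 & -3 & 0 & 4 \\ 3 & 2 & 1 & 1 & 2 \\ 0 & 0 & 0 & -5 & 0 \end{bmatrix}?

-855

Expand along row 5 (it has 4 zeros):
  − (-5) · M_54   where M_54 = det([-4 3 4 -5; 1 2 0 4; 5 1 -3 4; 3 2 1 2]) = -171
det = (-1)·(-5)·(-171) = -855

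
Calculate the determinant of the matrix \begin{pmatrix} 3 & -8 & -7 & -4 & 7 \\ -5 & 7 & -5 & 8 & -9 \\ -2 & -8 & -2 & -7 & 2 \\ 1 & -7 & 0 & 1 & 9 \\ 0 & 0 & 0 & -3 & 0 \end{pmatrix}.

Expand along row 5 (it has 4 zeros):
  − (-3) · M_54   where M_54 = det([3 -8 -7 7; -5 7 -5 -9; -2 -8 -2 2; 1 -7 0 9]) = -2340
det = (-1)·(-3)·(-2340) = -7020

-7020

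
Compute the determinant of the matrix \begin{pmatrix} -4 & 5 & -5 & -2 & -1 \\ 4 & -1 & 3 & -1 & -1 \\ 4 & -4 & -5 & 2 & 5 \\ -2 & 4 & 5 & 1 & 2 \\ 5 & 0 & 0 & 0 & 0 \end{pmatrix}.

-1885

Expand along row 5 (it has 4 zeros):
  + (5) · M_51   where M_51 = det([5 -5 -2 -1; -1 3 -1 -1; -4 -5 2 5; 4 5 1 2]) = -377
det = (+1)·(5)·(-377) = -1885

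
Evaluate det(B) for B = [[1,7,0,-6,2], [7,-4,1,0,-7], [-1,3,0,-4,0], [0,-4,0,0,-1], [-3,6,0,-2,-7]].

det(B) = -270

Expand along column 3 (it has 4 zeros):
  − (1) · M_23   where M_23 = det([1 7 -6 2; -1 3 -4 0; 0 -4 0 -1; -3 6 -2 -7]) = 270
det = (-1)·(1)·(270) = -270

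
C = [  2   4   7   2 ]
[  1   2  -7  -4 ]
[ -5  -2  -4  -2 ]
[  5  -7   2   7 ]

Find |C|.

Expand along row 1:
  + (2) · M_11   where M_11 = det([2 -7 -4; -2 -4 -2; -7 2 7]) = -116
  − (4) · M_12   where M_12 = det([1 -7 -4; -5 -4 -2; 5 2 7]) = -239
  + (7) · M_13   where M_13 = det([1 2 -4; -5 -2 -2; 5 -7 7]) = -158
  − (2) · M_14   where M_14 = det([1 2 -7; -5 -2 -4; 5 -7 2]) = -367
det = (+1)·(2)·(-116) + (-1)·(4)·(-239) + (+1)·(7)·(-158) + (-1)·(2)·(-367) = 352

352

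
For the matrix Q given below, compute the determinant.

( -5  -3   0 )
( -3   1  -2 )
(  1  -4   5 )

Expand along column 3:
  − (-2) · |-5 -3; 1 -4| = −(-2)·(20 − (-3)) = 46
  + 5 · |-5 -3; -3 1| = 5·(-5 − 9) = -70
Sum: (46) + (-70) = -24

The determinant is -24.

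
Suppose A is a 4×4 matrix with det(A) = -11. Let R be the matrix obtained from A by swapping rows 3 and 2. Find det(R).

The determinant is 11.

Swapping two rows multiplies the determinant by −1.
det(R) = (-1)·(-11) = 11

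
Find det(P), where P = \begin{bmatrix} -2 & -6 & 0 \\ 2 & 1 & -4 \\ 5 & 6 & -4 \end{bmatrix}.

Expand along row 1:
  + (-2) · |1 -4; 6 -4| = (-2)·(-4 − (-24)) = -40
  − (-6) · |2 -4; 5 -4| = −(-6)·(-8 − (-20)) = 72
Sum: (-40) + (72) = 32

The determinant is 32.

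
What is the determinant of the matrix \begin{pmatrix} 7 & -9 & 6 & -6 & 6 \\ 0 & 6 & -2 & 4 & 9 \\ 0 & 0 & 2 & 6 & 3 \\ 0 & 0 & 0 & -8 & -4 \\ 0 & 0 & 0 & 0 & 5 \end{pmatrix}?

The matrix is upper triangular, so the determinant is the product of the diagonal entries:
det = (7) · (6) · (2) · (-8) · (5) = -3360

-3360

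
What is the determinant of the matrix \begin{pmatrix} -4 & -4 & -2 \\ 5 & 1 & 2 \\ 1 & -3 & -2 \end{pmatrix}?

The determinant is -32.

Expand along row 1:
  + (-4) · |1 2; -3 -2| = (-4)·(-2 − (-6)) = -16
  − (-4) · |5 2; 1 -2| = −(-4)·(-10 − 2) = -48
  + (-2) · |5 1; 1 -3| = (-2)·(-15 − 1) = 32
Sum: (-16) + (-48) + (32) = -32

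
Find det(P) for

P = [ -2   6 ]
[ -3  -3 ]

det(P) = 24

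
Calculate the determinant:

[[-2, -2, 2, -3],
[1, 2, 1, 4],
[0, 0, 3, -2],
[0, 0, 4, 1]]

-22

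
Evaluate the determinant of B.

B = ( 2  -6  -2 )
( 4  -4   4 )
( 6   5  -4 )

Expand along column 1:
  + 2 · |-4 4; 5 -4| = 2·(16 − 20) = -8
  − 4 · |-6 -2; 5 -4| = −4·(24 − (-10)) = -136
  + 6 · |-6 -2; -4 4| = 6·(-24 − 8) = -192
Sum: (-8) + (-136) + (-192) = -336

The determinant is -336.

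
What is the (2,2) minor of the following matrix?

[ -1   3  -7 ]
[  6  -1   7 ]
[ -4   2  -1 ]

-27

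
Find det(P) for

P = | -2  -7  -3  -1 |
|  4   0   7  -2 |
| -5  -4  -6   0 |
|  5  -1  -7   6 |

Expand along row 2 (it has 1 zero):
  − (4) · M_21   where M_21 = det([-7 -3 -1; -4 -6 0; -1 -7 6]) = 158
  − (7) · M_23   where M_23 = det([-2 -7 -1; -5 -4 0; 5 -1 6]) = -187
  + (-2) · M_24   where M_24 = det([-2 -7 -3; -5 -4 -6; 5 -1 -7]) = 336
det = (-1)·(4)·(158) + (-1)·(7)·(-187) + (+1)·(-2)·(336) = 5

5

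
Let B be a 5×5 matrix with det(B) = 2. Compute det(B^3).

det(B^3) = (det B)^3 = (2)^3 = 8

8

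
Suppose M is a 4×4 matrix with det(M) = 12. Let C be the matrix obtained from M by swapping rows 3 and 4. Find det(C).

-12

Swapping two rows multiplies the determinant by −1.
det(C) = (-1)·(12) = -12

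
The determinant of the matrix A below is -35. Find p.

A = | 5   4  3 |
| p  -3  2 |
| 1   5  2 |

4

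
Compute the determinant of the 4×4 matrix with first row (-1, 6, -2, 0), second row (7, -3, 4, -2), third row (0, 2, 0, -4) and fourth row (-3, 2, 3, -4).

-648

Expand along row 3 (it has 2 zeros):
  − (2) · M_32   where M_32 = det([-1 -2 0; 7 4 -2; -3 3 -4]) = -58
  − (-4) · M_34   where M_34 = det([-1 6 -2; 7 -3 4; -3 2 3]) = -191
det = (-1)·(2)·(-58) + (-1)·(-4)·(-191) = -648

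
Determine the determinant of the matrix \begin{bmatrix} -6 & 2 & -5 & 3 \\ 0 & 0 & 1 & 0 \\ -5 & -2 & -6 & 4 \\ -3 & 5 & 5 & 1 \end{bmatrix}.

Expand along row 2 (it has 3 zeros):
  − (1) · M_23   where M_23 = det([-6 2 3; -5 -2 4; -3 5 1]) = 25
det = (-1)·(1)·(25) = -25

-25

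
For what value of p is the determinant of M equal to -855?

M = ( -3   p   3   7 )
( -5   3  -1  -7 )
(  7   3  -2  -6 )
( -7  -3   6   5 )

p = -6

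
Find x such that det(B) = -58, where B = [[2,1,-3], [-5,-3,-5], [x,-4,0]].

Expanding along the row containing x, det(B) is linear in x: det(B) = (-14)·x + (-100).
Set (-14)·x + (-100) = -58  ⇒  (-14)·x = 42  ⇒  x = -3.

-3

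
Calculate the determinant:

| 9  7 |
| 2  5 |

The determinant is 31.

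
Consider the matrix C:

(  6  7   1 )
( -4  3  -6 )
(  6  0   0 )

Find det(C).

-270

Expand along row 3:
  + 6 · |7 1; 3 -6| = 6·(-42 − 3) = -270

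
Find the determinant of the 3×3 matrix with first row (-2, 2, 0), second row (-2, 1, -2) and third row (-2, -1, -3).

The determinant is 6.

Expand along row 1:
  + (-2) · |1 -2; -1 -3| = (-2)·(-3 − 2) = 10
  − 2 · |-2 -2; -2 -3| = −2·(6 − 4) = -4
Sum: (10) + (-4) = 6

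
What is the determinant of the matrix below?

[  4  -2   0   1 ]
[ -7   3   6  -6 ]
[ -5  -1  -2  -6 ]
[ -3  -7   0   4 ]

1676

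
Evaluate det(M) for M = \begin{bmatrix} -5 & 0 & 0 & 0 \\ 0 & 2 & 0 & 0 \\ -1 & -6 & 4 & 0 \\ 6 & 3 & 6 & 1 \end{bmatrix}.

M is lower triangular, so det(M) is the product of the diagonal entries:
det = (-5) · (2) · (4) · (1) = -40

det(M) = -40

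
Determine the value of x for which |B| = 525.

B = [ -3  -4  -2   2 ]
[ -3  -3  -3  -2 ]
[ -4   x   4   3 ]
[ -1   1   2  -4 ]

8

Expanding along the row containing x, det(B) is linear in x: det(B) = (46)·x + (157).
Set (46)·x + (157) = 525  ⇒  (46)·x = 368  ⇒  x = 8.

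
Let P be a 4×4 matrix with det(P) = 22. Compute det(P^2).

484

det(P^2) = (det P)^2 = (22)^2 = 484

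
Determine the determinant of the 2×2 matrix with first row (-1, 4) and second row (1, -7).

det = (-1)·(-7) − 4·1 = 7 − 4 = 3

3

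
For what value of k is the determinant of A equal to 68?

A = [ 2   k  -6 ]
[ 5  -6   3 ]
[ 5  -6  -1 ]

1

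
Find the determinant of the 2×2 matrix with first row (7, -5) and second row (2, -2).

The determinant is -4.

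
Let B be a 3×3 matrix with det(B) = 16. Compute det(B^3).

The determinant is 4096.

det(B^3) = (det B)^3 = (16)^3 = 4096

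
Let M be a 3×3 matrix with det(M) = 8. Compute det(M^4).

4096

det(M^4) = (det M)^4 = (8)^4 = 4096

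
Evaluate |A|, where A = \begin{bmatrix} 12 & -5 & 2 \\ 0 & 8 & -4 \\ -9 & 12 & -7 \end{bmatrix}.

-132

Expand along column 1:
  + 12 · |8 -4; 12 -7| = 12·(-56 − (-48)) = -96
  + (-9) · |-5 2; 8 -4| = (-9)·(20 − 16) = -36
Sum: (-96) + (-36) = -132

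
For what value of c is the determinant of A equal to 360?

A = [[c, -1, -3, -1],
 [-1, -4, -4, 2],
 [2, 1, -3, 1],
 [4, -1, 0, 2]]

c = 7

Expanding along the column containing c, det(A) is linear in c: det(A) = (30)·c + (150).
Set (30)·c + (150) = 360  ⇒  (30)·c = 210  ⇒  c = 7.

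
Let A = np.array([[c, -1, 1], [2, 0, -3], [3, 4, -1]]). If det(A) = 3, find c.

Expanding along the row containing c, det(A) is linear in c: det(A) = (12)·c + (15).
Set (12)·c + (15) = 3  ⇒  (12)·c = -12  ⇒  c = -1.

c = -1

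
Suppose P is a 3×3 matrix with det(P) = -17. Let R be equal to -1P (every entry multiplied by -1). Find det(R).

For a 3×3 matrix, det(-1P) = (-1)^3·det(P) = -1·det(P).
det(R) = (-1)·(-17) = 17

det(R) = 17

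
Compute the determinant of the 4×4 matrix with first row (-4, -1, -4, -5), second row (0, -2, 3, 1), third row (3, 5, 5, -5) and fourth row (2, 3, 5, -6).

Expand along row 2 (it has 1 zero):
  + (-2) · M_22   where M_22 = det([-4 -4 -5; 3 5 -5; 2 5 -6]) = -37
  − (3) · M_23   where M_23 = det([-4 -1 -5; 3 5 -5; 2 3 -6]) = 57
  + (1) · M_24   where M_24 = det([-4 -1 -4; 3 5 5; 2 3 5]) = -31
det = (+1)·(-2)·(-37) + (-1)·(3)·(57) + (+1)·(1)·(-31) = -128

-128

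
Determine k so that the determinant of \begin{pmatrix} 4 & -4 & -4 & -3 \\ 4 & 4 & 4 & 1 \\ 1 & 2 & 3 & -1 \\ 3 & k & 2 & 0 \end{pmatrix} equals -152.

k = 4

Expanding along the column containing k, det(A) is linear in k: det(A) = (-72)·k + (136).
Set (-72)·k + (136) = -152  ⇒  (-72)·k = -288  ⇒  k = 4.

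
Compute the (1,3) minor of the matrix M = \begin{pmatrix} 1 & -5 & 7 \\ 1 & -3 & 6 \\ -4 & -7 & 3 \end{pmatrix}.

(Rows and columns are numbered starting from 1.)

Delete row 1 and column 3; the remaining 2×2 submatrix is [1 -3; -4 -7].
Its determinant is 1·(-7) − (-3)·(-4) = -19.

-19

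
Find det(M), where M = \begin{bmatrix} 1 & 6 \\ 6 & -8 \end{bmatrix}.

det(M) = 1·(-8) − 6·6 = -8 − 36 = -44

-44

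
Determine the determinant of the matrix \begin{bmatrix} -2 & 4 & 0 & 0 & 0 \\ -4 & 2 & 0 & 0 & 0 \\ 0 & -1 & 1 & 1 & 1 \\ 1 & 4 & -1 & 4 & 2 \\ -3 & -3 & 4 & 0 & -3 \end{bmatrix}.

-276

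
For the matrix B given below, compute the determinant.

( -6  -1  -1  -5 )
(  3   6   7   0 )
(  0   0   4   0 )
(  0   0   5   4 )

-528

B is block upper-triangular with a 2×2 block and a 2×2 block on the diagonal, so its determinant equals the product of the determinants of the diagonal blocks.
det of the 2×2 block = -33
det of the 2×2 block = 16
det = (-33)·(16) = -528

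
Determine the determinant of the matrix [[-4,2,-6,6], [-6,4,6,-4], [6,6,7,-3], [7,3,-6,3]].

Expand along row 1:
  + (-4) · M_11   where M_11 = det([4 6 -4; 6 7 -3; 3 -6 3]) = 78
  − (2) · M_12   where M_12 = det([-6 6 -4; 6 7 -3; 7 -6 3]) = 88
  + (-6) · M_13   where M_13 = det([-6 4 -4; 6 6 -3; 7 3 3]) = -222
  − (6) · M_14   where M_14 = det([-6 4 6; 6 6 7; 7 3 -6]) = 538
det = (+1)·(-4)·(78) + (-1)·(2)·(88) + (+1)·(-6)·(-222) + (-1)·(6)·(538) = -2384

-2384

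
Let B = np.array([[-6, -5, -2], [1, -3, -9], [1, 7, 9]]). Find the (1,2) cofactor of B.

Delete row 1 and column 2; the remaining 2×2 submatrix is [1 -9; 1 9].
Its determinant is 1·9 − (-9)·1 = 18.
The cofactor carries sign (−1)^(1+2) = −1, so C_{1,2} = −(18) = -18.

-18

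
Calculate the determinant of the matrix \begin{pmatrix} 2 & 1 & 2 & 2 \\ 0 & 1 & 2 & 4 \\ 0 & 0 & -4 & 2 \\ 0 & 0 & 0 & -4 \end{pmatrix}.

32

The matrix is upper triangular, so the determinant is the product of the diagonal entries:
det = (2) · (1) · (-4) · (-4) = 32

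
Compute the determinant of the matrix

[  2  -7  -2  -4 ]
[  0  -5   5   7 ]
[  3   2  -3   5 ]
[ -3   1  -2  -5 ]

-1095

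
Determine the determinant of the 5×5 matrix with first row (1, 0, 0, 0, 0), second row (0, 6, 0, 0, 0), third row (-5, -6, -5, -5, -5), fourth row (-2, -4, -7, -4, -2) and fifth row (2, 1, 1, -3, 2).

The matrix is block lower-triangular with a 2×2 block and a 3×3 block on the diagonal, so its determinant equals the product of the determinants of the diagonal blocks.
det of the 2×2 block = 6
det of the 3×3 block = -115
det = (6)·(-115) = -690

The determinant is -690.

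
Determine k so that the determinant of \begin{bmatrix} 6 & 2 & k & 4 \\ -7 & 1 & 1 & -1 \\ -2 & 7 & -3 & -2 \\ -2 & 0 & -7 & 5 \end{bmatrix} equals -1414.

k = -2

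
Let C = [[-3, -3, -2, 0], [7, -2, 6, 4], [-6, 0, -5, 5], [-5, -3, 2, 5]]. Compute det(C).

det(C) = -1183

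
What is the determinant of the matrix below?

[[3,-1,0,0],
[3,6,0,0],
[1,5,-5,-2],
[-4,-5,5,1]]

The matrix is block lower-triangular with a 2×2 block and a 2×2 block on the diagonal, so its determinant equals the product of the determinants of the diagonal blocks.
det of the 2×2 block = 21
det of the 2×2 block = 5
det = (21)·(5) = 105

105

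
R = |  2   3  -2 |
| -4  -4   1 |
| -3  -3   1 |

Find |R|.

|R| = 1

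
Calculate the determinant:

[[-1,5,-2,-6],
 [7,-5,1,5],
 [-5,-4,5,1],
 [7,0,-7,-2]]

895

Expand along row 4 (it has 1 zero):
  − (7) · M_41   where M_41 = det([5 -2 -6; -5 1 5; -4 5 1]) = 36
  − (-7) · M_43   where M_43 = det([-1 5 -6; 7 -5 5; -5 -4 1]) = 143
  + (-2) · M_44   where M_44 = det([-1 5 -2; 7 -5 1; -5 -4 5]) = -73
det = (-1)·(7)·(36) + (-1)·(-7)·(143) + (+1)·(-2)·(-73) = 895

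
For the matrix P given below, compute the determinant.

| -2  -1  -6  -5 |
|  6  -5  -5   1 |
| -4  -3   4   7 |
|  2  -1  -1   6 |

Expand along row 1:
  + (-2) · M_11   where M_11 = det([-5 -5 1; -3 4 7; -1 -1 6]) = -203
  − (-1) · M_12   where M_12 = det([6 -5 1; -4 4 7; 2 -1 6]) = -8
  + (-6) · M_13   where M_13 = det([6 -5 1; -4 -3 7; 2 -1 6]) = -246
  − (-5) · M_14   where M_14 = det([6 -5 -5; -4 -3 4; 2 -1 -1]) = -28
det = (+1)·(-2)·(-203) + (-1)·(-1)·(-8) + (+1)·(-6)·(-246) + (-1)·(-5)·(-28) = 1734

The determinant is 1734.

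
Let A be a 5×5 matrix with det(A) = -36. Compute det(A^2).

The determinant is 1296.

det(A^2) = (det A)^2 = (-36)^2 = 1296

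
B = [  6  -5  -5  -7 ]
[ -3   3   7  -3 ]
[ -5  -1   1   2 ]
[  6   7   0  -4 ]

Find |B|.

Expand along row 4 (it has 1 zero):
  − (6) · M_41   where M_41 = det([-5 -5 -7; 3 7 -3; -1 1 2]) = -140
  + (7) · M_42   where M_42 = det([6 -5 -7; -3 7 -3; -5 1 2]) = -227
  + (-4) · M_44   where M_44 = det([6 -5 -5; -3 3 7; -5 -1 1]) = 130
det = (-1)·(6)·(-140) + (+1)·(7)·(-227) + (+1)·(-4)·(130) = -1269

-1269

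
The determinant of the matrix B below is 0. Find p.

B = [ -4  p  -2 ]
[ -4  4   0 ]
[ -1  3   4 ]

p = 3

Expanding along the column containing p, det(B) is linear in p: det(B) = (16)·p + (-48).
Set (16)·p + (-48) = 0  ⇒  (16)·p = 48  ⇒  p = 3.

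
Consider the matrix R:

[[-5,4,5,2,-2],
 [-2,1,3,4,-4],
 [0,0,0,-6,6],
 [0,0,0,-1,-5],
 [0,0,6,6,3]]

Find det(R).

The determinant is 648.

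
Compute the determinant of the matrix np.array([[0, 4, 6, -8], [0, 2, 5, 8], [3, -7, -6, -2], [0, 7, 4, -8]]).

1080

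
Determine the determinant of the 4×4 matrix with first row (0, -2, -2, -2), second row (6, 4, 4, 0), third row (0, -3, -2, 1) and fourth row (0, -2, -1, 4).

24

Expand along column 1 (it has 3 zeros):
  − (6) · M_21   where M_21 = det([-2 -2 -2; -3 -2 1; -2 -1 4]) = -4
det = (-1)·(6)·(-4) = 24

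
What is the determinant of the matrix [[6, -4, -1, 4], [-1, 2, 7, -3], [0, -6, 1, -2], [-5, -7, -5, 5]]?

2236

Expand along row 3 (it has 1 zero):
  − (-6) · M_32   where M_32 = det([6 -1 4; -1 7 -3; -5 -5 5]) = 260
  + (1) · M_33   where M_33 = det([6 -4 4; -1 2 -3; -5 -7 5]) = -78
  − (-2) · M_34   where M_34 = det([6 -4 -1; -1 2 7; -5 -7 -5]) = 377
det = (-1)·(-6)·(260) + (+1)·(1)·(-78) + (-1)·(-2)·(377) = 2236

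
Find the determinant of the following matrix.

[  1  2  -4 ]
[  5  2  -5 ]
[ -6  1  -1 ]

5

Expand along row 1:
  + 1 · |2 -5; 1 -1| = 1·(-2 − (-5)) = 3
  − 2 · |5 -5; -6 -1| = −2·(-5 − 30) = 70
  + (-4) · |5 2; -6 1| = (-4)·(5 − (-12)) = -68
Sum: (3) + (70) + (-68) = 5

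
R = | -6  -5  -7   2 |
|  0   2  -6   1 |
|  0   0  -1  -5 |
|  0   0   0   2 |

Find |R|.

24

R is upper triangular, so det(R) is the product of the diagonal entries:
det = (-6) · (2) · (-1) · (2) = 24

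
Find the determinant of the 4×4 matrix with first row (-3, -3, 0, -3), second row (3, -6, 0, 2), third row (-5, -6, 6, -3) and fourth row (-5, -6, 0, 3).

Expand along column 3 (it has 3 zeros):
  + (6) · M_33   where M_33 = det([-3 -3 -3; 3 -6 2; -5 -6 3]) = 219
det = (+1)·(6)·(219) = 1314

1314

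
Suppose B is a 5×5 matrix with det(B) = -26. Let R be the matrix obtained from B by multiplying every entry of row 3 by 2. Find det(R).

Scaling one row by 2 multiplies the determinant by 2.
det(R) = (2)·(-26) = -52

|R| = -52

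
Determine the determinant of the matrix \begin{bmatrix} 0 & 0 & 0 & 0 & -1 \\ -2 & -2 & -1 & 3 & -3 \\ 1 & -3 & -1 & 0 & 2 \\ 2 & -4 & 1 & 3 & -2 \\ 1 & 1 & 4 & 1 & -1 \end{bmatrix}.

Expand along row 1 (it has 4 zeros):
  + (-1) · M_15   where M_15 = det([-2 -2 -1 3; 1 -3 -1 0; 2 -4 1 3; 1 1 4 1]) = -60
det = (+1)·(-1)·(-60) = 60

The determinant is 60.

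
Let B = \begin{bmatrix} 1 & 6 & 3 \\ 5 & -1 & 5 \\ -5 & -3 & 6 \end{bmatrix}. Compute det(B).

Expand along column 1:
  + 1 · |-1 5; -3 6| = 1·(-6 − (-15)) = 9
  − 5 · |6 3; -3 6| = −5·(36 − (-9)) = -225
  + (-5) · |6 3; -1 5| = (-5)·(30 − (-3)) = -165
Sum: (9) + (-225) + (-165) = -381

-381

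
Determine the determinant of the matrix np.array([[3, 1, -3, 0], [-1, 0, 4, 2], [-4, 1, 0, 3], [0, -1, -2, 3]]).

The determinant is -148.

Expand along row 1 (it has 1 zero):
  + (3) · M_11   where M_11 = det([0 4 2; 1 0 3; -1 -2 3]) = -28
  − (1) · M_12   where M_12 = det([-1 4 2; -4 0 3; 0 -2 3]) = 58
  + (-3) · M_13   where M_13 = det([-1 0 2; -4 1 3; 0 -1 3]) = 2
det = (+1)·(3)·(-28) + (-1)·(1)·(58) + (+1)·(-3)·(2) = -148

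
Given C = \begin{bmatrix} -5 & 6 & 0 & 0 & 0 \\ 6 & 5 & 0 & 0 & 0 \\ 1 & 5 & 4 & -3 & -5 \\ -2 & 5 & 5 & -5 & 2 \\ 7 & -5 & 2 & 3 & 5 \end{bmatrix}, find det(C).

C is block lower-triangular with a 2×2 block and a 3×3 block on the diagonal, so its determinant equals the product of the determinants of the diagonal blocks.
det of the 2×2 block = -61
det of the 3×3 block = -186
det = (-61)·(-186) = 11346

The determinant is 11346.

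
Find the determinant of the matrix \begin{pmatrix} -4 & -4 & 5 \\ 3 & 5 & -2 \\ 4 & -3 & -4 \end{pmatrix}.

The determinant is -57.

Expand along row 1:
  + (-4) · |5 -2; -3 -4| = (-4)·(-20 − 6) = 104
  − (-4) · |3 -2; 4 -4| = −(-4)·(-12 − (-8)) = -16
  + 5 · |3 5; 4 -3| = 5·(-9 − 20) = -145
Sum: (104) + (-16) + (-145) = -57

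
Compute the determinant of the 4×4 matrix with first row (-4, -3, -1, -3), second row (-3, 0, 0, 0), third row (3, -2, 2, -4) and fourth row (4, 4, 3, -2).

Expand along row 2 (it has 3 zeros):
  − (-3) · M_21   where M_21 = det([-3 -1 -3; -2 2 -4; 4 3 -2]) = 38
det = (-1)·(-3)·(38) = 114

114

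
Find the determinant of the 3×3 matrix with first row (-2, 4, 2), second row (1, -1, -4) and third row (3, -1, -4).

Expand along row 1:
  + (-2) · |-1 -4; -1 -4| = (-2)·(4 − 4) = 0
  − 4 · |1 -4; 3 -4| = −4·(-4 − (-12)) = -32
  + 2 · |1 -1; 3 -1| = 2·(-1 − (-3)) = 4
Sum: (0) + (-32) + (4) = -28

-28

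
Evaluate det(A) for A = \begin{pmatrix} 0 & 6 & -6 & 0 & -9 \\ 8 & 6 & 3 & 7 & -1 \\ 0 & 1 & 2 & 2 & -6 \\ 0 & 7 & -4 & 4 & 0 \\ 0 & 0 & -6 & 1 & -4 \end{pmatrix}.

14544

Expand along column 1 (it has 4 zeros):
  − (8) · M_21   where M_21 = det([6 -6 0 -9; 1 2 2 -6; 7 -4 4 0; 0 -6 1 -4]) = -1818
det = (-1)·(8)·(-1818) = 14544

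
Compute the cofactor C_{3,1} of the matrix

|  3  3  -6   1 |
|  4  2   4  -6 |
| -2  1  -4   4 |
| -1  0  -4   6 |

Delete row 3 and column 1; the remaining 3×3 submatrix is [3 -6 1; 2 4 -6; 0 -4 6].
Its determinant is 64.
The cofactor carries sign (−1)^(3+1) = +1, so C_{3,1} = +(64) = 64.

The cofactor is 64.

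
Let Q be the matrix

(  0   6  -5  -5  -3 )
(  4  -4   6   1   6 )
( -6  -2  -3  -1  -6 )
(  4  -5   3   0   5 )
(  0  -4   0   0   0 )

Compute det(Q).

|Q| = -256

Expand along row 5 (it has 4 zeros):
  − (-4) · M_52   where M_52 = det([0 -5 -5 -3; 4 6 1 6; -6 -3 -1 -6; 4 3 0 5]) = -64
det = (-1)·(-4)·(-64) = -256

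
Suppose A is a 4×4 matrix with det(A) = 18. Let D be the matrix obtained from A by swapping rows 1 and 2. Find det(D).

Swapping two rows multiplies the determinant by −1.
det(D) = (-1)·(18) = -18

-18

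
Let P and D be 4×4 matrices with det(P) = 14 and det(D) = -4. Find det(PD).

-56

det(PD) = det(P)·det(D) = (14)·(-4) = -56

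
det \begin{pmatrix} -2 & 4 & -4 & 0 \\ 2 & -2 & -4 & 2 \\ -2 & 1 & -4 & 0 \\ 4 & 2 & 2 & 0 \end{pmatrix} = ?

Expand along column 4 (it has 3 zeros):
  + (2) · M_24   where M_24 = det([-2 4 -4; -2 1 -4; 4 2 2]) = -36
det = (+1)·(2)·(-36) = -72

The determinant is -72.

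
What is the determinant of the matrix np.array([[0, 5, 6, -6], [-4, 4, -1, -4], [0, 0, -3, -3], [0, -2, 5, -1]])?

Expand along column 1 (it has 3 zeros):
  − (-4) · M_21   where M_21 = det([5 6 -6; 0 -3 -3; -2 5 -1]) = 162
det = (-1)·(-4)·(162) = 648

The determinant is 648.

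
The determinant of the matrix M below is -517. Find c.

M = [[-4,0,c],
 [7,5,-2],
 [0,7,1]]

Expanding along the column containing c, det(M) is linear in c: det(M) = (49)·c + (-76).
Set (49)·c + (-76) = -517  ⇒  (49)·c = -441  ⇒  c = -9.

c = -9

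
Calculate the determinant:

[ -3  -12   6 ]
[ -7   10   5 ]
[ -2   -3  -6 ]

Expand along column 1:
  + (-3) · |10 5; -3 -6| = (-3)·(-60 − (-15)) = 135
  − (-7) · |-12 6; -3 -6| = −(-7)·(72 − (-18)) = 630
  + (-2) · |-12 6; 10 5| = (-2)·(-60 − 60) = 240
Sum: (135) + (630) + (240) = 1005

1005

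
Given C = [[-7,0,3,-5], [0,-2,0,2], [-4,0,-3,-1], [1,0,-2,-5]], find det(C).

|C| = 418

Expand along column 2 (it has 3 zeros):
  + (-2) · M_22   where M_22 = det([-7 3 -5; -4 -3 -1; 1 -2 -5]) = -209
det = (+1)·(-2)·(-209) = 418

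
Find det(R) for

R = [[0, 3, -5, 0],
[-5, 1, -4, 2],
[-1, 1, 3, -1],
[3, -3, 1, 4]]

|R| = 287

Expand along row 1 (it has 2 zeros):
  − (3) · M_12   where M_12 = det([-5 -4 2; -1 3 -1; 3 1 4]) = -89
  + (-5) · M_13   where M_13 = det([-5 1 2; -1 1 -1; 3 -3 4]) = -4
det = (-1)·(3)·(-89) + (+1)·(-5)·(-4) = 287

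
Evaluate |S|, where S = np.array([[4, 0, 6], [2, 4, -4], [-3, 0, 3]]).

120

Expand along column 2:
  + 4 · |4 6; -3 3| = 4·(12 − (-18)) = 120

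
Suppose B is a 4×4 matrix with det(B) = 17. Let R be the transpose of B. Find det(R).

The determinant is 17.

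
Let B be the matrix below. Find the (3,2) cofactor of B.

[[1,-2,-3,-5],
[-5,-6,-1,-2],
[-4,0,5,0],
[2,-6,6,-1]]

-180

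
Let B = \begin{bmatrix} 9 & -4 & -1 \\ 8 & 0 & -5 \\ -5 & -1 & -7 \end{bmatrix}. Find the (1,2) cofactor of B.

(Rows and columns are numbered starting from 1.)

81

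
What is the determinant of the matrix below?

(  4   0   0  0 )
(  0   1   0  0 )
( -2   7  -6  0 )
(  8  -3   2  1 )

-24

The matrix is lower triangular, so the determinant is the product of the diagonal entries:
det = (4) · (1) · (-6) · (1) = -24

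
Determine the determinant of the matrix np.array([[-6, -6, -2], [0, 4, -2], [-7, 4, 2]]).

-236

Expand along row 2:
  + 4 · |-6 -2; -7 2| = 4·(-12 − 14) = -104
  − (-2) · |-6 -6; -7 4| = −(-2)·(-24 − 42) = -132
Sum: (-104) + (-132) = -236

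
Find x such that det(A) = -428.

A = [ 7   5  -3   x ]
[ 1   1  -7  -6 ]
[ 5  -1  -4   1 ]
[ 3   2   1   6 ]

Expanding along the row containing x, det(A) is linear in x: det(A) = (101)·x + (-832).
Set (101)·x + (-832) = -428  ⇒  (101)·x = 404  ⇒  x = 4.

x = 4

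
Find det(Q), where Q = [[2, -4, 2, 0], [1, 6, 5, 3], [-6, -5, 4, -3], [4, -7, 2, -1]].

Expand along row 1 (it has 1 zero):
  + (2) · M_11   where M_11 = det([6 5 3; -5 4 -3; -7 2 -1]) = 146
  − (-4) · M_12   where M_12 = det([1 5 3; -6 4 -3; 4 2 -1]) = -172
  + (2) · M_13   where M_13 = det([1 6 3; -6 -5 -3; 4 -7 -1]) = 62
det = (+1)·(2)·(146) + (-1)·(-4)·(-172) + (+1)·(2)·(62) = -272

-272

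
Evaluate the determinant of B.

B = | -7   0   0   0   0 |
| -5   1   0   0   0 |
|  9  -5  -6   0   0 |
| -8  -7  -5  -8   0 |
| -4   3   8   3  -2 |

The determinant is 672.

B is lower triangular, so det(B) is the product of the diagonal entries:
det = (-7) · (1) · (-6) · (-8) · (-2) = 672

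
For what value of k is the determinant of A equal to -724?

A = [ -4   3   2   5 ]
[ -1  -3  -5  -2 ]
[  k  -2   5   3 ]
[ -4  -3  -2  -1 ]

Expanding along the column containing k, det(A) is linear in k: det(A) = (-36)·k + (-436).
Set (-36)·k + (-436) = -724  ⇒  (-36)·k = -288  ⇒  k = 8.

k = 8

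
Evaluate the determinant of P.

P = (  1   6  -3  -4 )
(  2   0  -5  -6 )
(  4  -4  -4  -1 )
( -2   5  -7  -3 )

det(P) = -881

Expand along row 2 (it has 1 zero):
  − (2) · M_21   where M_21 = det([6 -3 -4; -4 -4 -1; 5 -7 -3]) = -111
  − (-5) · M_23   where M_23 = det([1 6 -4; 4 -4 -1; -2 5 -3]) = 53
  + (-6) · M_24   where M_24 = det([1 6 -3; 4 -4 -4; -2 5 -7]) = 228
det = (-1)·(2)·(-111) + (-1)·(-5)·(53) + (+1)·(-6)·(228) = -881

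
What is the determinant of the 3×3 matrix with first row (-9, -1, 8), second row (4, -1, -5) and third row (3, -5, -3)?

Expand along row 1:
  + (-9) · |-1 -5; -5 -3| = (-9)·(3 − 25) = 198
  − (-1) · |4 -5; 3 -3| = −(-1)·(-12 − (-15)) = 3
  + 8 · |4 -1; 3 -5| = 8·(-20 − (-3)) = -136
Sum: (198) + (3) + (-136) = 65

65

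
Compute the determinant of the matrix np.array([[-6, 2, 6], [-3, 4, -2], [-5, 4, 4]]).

Expand along row 1:
  + (-6) · |4 -2; 4 4| = (-6)·(16 − (-8)) = -144
  − 2 · |-3 -2; -5 4| = −2·(-12 − 10) = 44
  + 6 · |-3 4; -5 4| = 6·(-12 − (-20)) = 48
Sum: (-144) + (44) + (48) = -52

-52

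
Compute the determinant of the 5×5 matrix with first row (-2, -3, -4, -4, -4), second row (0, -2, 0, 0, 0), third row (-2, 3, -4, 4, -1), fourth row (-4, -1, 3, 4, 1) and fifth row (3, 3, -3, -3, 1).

The determinant is -724.

Expand along row 2 (it has 4 zeros):
  + (-2) · M_22   where M_22 = det([-2 -4 -4 -4; -2 -4 4 -1; -4 3 4 1; 3 -3 -3 1]) = 362
det = (+1)·(-2)·(362) = -724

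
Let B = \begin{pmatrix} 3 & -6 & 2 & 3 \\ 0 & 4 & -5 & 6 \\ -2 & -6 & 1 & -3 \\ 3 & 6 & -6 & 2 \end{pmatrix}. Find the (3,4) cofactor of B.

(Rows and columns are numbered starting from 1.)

The cofactor is -84.

Delete row 3 and column 4; the remaining 3×3 submatrix is [3 -6 2; 0 4 -5; 3 6 -6].
Its determinant is 84.
The cofactor carries sign (−1)^(3+4) = −1, so C_{3,4} = −(84) = -84.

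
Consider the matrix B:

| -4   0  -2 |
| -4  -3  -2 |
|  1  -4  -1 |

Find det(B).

Expand along row 1:
  + (-4) · |-3 -2; -4 -1| = (-4)·(3 − 8) = 20
  + (-2) · |-4 -3; 1 -4| = (-2)·(16 − (-3)) = -38
Sum: (20) + (-38) = -18

det(B) = -18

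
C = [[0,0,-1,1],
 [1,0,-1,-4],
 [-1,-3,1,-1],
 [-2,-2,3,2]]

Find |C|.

det(C) = -5

Expand along row 1 (it has 2 zeros):
  + (-1) · M_13   where M_13 = det([1 0 -4; -1 -3 -1; -2 -2 2]) = 8
  − (1) · M_14   where M_14 = det([1 0 -1; -1 -3 1; -2 -2 3]) = -3
det = (+1)·(-1)·(8) + (-1)·(1)·(-3) = -5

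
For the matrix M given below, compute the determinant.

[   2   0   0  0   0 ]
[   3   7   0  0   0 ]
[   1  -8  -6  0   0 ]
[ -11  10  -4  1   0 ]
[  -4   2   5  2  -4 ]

The determinant is 336.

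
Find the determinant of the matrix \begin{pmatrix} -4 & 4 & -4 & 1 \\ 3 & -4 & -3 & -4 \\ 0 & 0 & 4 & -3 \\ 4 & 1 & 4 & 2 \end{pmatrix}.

Expand along row 3 (it has 2 zeros):
  + (4) · M_33   where M_33 = det([-4 4 1; 3 -4 -4; 4 1 2]) = -53
  − (-3) · M_34   where M_34 = det([-4 4 -4; 3 -4 -3; 4 1 4]) = -120
det = (+1)·(4)·(-53) + (-1)·(-3)·(-120) = -572

-572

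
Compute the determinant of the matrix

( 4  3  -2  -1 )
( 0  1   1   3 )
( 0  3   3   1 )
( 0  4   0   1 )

The determinant is -128.

Expand along column 1 (it has 3 zeros):
  + (4) · M_11   where M_11 = det([1 1 3; 3 3 1; 4 0 1]) = -32
det = (+1)·(4)·(-32) = -128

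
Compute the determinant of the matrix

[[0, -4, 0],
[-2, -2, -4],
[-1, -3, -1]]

-8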